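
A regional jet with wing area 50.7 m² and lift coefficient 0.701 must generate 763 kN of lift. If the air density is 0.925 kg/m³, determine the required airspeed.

v = 215 m/s

L = ½ρv²S·CL ⇒ v = √(2L/(ρ·S·CL))
v = √(2 × 7.63×10^5 / (0.925 × 50.7 × 0.701)) = √46420 = 215 m/s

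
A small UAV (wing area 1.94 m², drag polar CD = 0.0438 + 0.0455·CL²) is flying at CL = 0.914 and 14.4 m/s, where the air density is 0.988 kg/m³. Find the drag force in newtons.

D = 16.3 N

CD = 0.0438 + 0.0455 × 0.914² = 0.08181
D = ½ρv²S·CD = ½ × 0.988 × 14.4² × 1.94 × 0.08181 = 16.3 N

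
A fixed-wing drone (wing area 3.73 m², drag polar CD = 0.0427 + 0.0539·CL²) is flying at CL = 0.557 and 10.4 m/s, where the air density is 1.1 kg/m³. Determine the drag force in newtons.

CD = 0.0427 + 0.0539 × 0.557² = 0.05942
D = ½ρv²S·CD = ½ × 1.1 × 10.4² × 3.73 × 0.05942 = 13.2 N

D = 13.2 N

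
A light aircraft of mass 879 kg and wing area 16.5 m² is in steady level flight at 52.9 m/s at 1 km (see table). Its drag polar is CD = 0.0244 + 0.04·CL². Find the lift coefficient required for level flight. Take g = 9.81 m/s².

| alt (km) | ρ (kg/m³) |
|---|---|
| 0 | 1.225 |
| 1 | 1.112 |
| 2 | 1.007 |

CL = 0.336

At 1 km, from the table: ρ = 1.112 kg/m³.
In steady level flight, lift balances weight: W = mg = 879 × 9.81 = 8623 N.
q = ½ρv² = ½ × 1.112 × 52.9² = 1556 Pa.
Required CL = L/(qS) = 8623/(1556·16.5) = 0.3359.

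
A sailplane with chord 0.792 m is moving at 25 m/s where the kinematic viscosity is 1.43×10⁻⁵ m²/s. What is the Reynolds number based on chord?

Re = 1.38×10^6

Re = v·c/ν = 25 × 0.792 / (1.43×10⁻⁵) = 1.38×10^6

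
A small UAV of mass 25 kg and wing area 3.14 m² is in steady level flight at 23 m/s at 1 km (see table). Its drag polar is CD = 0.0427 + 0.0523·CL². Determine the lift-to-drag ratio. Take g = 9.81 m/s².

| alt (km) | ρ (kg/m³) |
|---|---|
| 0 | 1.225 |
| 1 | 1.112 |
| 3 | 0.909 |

At 1 km, from the table: ρ = 1.112 kg/m³.
In steady level flight, lift balances weight: W = mg = 25 × 9.81 = 245.25 N.
Dynamic pressure q = 0.5 × 1.112 × 23² = 294.1 Pa.
Required CL = L/(qS) = 245.25/(294.1·3.14) = 0.2656.
CD = 0.0427 + 0.0523 × 0.2656² = 0.04639.
L/D = CL/CD = 0.2656 / 0.04639 = 5.72

L/D = 5.72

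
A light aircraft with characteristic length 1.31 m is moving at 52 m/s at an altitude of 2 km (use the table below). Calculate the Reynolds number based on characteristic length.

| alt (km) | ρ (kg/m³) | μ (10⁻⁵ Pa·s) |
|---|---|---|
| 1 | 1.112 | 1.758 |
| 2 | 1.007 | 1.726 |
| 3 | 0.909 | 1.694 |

Re = 3.97×10^6

At 2 km, from the table: ρ = 1.007 kg/m³, μ = 1.726×10⁻⁵ Pa·s.
Re = ρ·v·c/μ = 1.007 × 52 × 1.31 / (1.726×10⁻⁵) = 3.97×10^6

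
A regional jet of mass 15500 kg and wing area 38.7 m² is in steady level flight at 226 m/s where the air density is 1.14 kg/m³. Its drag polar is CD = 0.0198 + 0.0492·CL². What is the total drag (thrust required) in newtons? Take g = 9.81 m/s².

Weight W = mg = 15500 × 9.81 = 1.5206×10^5 N; in level flight L = W.
Dynamic pressure q = 0.5 × 1.14 × 226² = 29110 Pa.
CL = 2W/(ρv²S) = 2×1.5206×10^5/(1.14×226²×38.7) = 0.135.
CD = 0.0198 + 0.0492 × 0.135² = 0.0207.
D = q·S·CD = 29110 × 38.7 × 0.0207 = 23320 N

D = 23300 N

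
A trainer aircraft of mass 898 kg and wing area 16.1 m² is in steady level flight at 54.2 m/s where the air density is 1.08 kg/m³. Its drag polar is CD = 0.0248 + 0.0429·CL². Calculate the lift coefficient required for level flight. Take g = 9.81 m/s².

CL = 0.345

In steady level flight, lift balances weight: W = mg = 898 × 9.81 = 8809.4 N.
q = ½ρv² = ½ × 1.08 × 54.2² = 1586 Pa.
Required CL = L/(qS) = 8809.4/(1586·16.1) = 0.3449.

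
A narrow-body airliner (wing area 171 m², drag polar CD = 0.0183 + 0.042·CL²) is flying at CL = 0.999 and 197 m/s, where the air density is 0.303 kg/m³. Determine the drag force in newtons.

CD = 0.0183 + 0.042 × 0.999² = 0.06022
D = ½ρv²S·CD = ½ × 0.303 × 197² × 171 × 0.06022 = 60500 N

D = 60500 N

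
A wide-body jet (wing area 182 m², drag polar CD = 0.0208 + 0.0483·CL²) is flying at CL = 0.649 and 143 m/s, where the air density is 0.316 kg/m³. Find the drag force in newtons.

D = 24200 N

CD = 0.0208 + 0.0483 × 0.649² = 0.04114
D = ½ρv²S·CD = ½ × 0.316 × 143² × 182 × 0.04114 = 24200 N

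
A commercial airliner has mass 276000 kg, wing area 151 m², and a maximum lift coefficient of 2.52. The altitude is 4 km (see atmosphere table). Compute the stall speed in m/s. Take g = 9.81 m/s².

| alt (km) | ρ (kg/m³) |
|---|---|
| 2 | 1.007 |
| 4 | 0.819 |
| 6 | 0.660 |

V_stall = 132 m/s

At 4 km, from the table: ρ = 0.819 kg/m³.
Stall occurs when L = W at CL,max. W = mg = 276000 × 9.81 = 2.708×10^6 N.
From L = ½ρV²S·CL,max = W: V_stall = √(2W/(ρSCL,max)) = √(2·2.708×10^6/(0.819·151·2.52))
V_stall = √17380 = 132 m/s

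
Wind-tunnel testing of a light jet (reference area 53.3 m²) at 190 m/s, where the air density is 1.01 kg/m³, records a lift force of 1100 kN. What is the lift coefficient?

From L = ½ρv²S·CL, rearranging gives CL = 2L/(ρv²S).
CL = 2 × 1.1×10^6 / (1.01 × 190² × 53.3) = 1.13

CL = 1.13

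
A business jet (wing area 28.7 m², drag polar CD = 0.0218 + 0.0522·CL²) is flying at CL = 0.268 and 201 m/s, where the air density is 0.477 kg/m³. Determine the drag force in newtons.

D = 7070 N

CD = 0.0218 + 0.0522 × 0.268² = 0.02555
D = ½ρv²S·CD = ½ × 0.477 × 201² × 28.7 × 0.02555 = 7070 N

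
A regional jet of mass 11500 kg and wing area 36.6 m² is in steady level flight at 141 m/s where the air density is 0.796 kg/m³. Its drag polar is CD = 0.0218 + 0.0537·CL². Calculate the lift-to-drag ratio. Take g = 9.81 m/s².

Level flight ⇒ L = W = m·g = 11500 × 9.81 = 1.1282×10^5 N.
Dynamic pressure q = 0.5 × 0.796 × 141² = 7913 Pa.
Required CL = L/(qS) = 1.1282×10^5/(7913·36.6) = 0.3896.
CD = 0.0218 + 0.0537 × 0.3896² = 0.02995.
L/D = CL/CD = 0.3896 / 0.02995 = 13

L/D = 13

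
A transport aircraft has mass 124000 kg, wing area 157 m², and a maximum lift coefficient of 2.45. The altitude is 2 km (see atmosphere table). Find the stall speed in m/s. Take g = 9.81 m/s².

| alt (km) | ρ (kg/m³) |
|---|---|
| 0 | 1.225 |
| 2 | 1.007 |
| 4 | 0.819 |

V_stall = 79.3 m/s

At 2 km, from the table: ρ = 1.007 kg/m³.
Stall occurs when L = W at CL,max. W = mg = 124000 × 9.81 = 1.216×10^6 N.
V_stall = √(2W/(ρ·S·CL,max)) = √(2 × 1.216×10^6 / (1.007 × 157 × 2.45))
V_stall = √6281 = 79.3 m/s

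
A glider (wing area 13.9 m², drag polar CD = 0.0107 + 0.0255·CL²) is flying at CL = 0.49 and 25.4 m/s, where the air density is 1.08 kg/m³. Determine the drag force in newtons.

CD = 0.0107 + 0.0255 × 0.49² = 0.01682
D = ½ρv²S·CD = ½ × 1.08 × 25.4² × 13.9 × 0.01682 = 81.5 N

D = 81.5 N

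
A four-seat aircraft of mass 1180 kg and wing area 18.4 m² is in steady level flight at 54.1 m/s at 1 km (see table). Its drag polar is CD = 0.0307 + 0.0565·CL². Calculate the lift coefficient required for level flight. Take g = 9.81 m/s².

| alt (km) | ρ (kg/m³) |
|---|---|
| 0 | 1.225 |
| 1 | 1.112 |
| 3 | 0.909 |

At 1 km, from the table: ρ = 1.112 kg/m³.
In steady level flight, lift balances weight: W = mg = 1180 × 9.81 = 11576 N.
q = ½ρv² = ½ × 1.112 × 54.1² = 1627 Pa.
Required CL = L/(qS) = 11576/(1627·18.4) = 0.3866.

CL = 0.387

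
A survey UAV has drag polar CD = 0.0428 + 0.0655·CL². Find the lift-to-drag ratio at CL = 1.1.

L/D = 9.01

CD = 0.0428 + 0.0655 × 1.1² = 0.1221
L/D = CL/CD = 1.1 / 0.1221 = 9.01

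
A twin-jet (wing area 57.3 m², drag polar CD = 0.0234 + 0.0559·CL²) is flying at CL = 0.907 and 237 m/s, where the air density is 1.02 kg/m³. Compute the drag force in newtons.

D = 1.14×10^5 N

CD = 0.0234 + 0.0559 × 0.907² = 0.06939
D = ½ρv²S·CD = ½ × 1.02 × 237² × 57.3 × 0.06939 = 1.14×10^5 N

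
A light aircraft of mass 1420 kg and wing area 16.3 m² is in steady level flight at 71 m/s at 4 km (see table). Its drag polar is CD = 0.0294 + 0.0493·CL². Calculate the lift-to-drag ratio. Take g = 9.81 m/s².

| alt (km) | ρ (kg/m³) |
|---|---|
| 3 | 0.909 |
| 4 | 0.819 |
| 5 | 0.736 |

At 4 km, from the table: ρ = 0.819 kg/m³.
In steady level flight, lift balances weight: W = mg = 1420 × 9.81 = 13930 N.
q = ½ρv² = ½ × 0.819 × 71² = 2064 Pa.
CL = 2W/(ρv²S) = 2×13930/(0.819×71²×16.3) = 0.414.
CD = 0.0294 + 0.0493 × 0.414² = 0.03785.
L/D = CL/CD = 0.414 / 0.03785 = 10.9

L/D = 10.9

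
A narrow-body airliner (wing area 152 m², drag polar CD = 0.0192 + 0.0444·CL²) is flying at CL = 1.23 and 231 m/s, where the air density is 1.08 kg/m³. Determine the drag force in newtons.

CD = 0.0192 + 0.0444 × 1.23² = 0.08637
D = ½ρv²S·CD = ½ × 1.08 × 231² × 152 × 0.08637 = 3.78×10^5 N

D = 3.78×10^5 N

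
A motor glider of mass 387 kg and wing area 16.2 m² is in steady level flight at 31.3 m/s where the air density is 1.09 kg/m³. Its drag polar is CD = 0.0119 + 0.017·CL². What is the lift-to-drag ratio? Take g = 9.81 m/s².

In steady level flight, lift balances weight: W = mg = 387 × 9.81 = 3796.5 N.
q = ½ρv² = ½ × 1.09 × 31.3² = 533.9 Pa.
CL = W/(q·S) = 3796.5 / (533.9 × 16.2) = 0.4389.
CD = 0.0119 + 0.017 × 0.4389² = 0.01517.
L/D = CL/CD = 0.4389 / 0.01517 = 28.9

L/D = 28.9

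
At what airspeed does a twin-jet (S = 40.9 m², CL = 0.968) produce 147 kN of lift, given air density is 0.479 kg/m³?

v = 125 m/s

L = ½ρv²S·CL ⇒ v = √(2L/(ρ·S·CL))
v = √(2 × 1.47×10^5 / (0.479 × 40.9 × 0.968)) = √15500 = 125 m/s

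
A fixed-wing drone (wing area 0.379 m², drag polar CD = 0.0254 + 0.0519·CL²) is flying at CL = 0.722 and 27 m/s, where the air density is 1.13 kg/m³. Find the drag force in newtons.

CD = 0.0254 + 0.0519 × 0.722² = 0.05245
D = ½ρv²S·CD = ½ × 1.13 × 27² × 0.379 × 0.05245 = 8.19 N

D = 8.19 N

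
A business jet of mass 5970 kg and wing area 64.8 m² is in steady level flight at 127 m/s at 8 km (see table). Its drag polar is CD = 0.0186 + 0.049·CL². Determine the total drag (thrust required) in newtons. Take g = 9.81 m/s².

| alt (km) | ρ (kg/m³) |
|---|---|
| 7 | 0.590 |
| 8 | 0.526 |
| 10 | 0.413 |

At 8 km, from the table: ρ = 0.526 kg/m³.
Level flight ⇒ L = W = m·g = 5970 × 9.81 = 58566 N.
Dynamic pressure q = 0.5 × 0.526 × 127² = 4242 Pa.
Required CL = L/(qS) = 58566/(4242·64.8) = 0.2131.
CD = 0.0186 + 0.049 × 0.2131² = 0.02082.
D = q·S·CD = 4242 × 64.8 × 0.02082 = 5724 N

D = 5720 N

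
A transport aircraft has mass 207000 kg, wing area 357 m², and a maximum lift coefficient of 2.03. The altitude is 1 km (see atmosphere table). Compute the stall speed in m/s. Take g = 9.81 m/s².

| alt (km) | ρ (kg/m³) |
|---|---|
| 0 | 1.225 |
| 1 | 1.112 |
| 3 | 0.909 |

V_stall = 71 m/s

At 1 km, from the table: ρ = 1.112 kg/m³.
Weight W = mg = 207000 × 9.81 = 2.031×10^6 N.
V_stall = √(2W/(ρ·S·CL,max)) = √(2 × 2.031×10^6 / (1.112 × 357 × 2.03))
V_stall = √5040 = 71 m/s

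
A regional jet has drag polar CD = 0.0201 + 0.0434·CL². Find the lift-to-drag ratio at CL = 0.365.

CD = 0.0201 + 0.0434 × 0.365² = 0.02588
L/D = CL/CD = 0.365 / 0.02588 = 14.1

L/D = 14.1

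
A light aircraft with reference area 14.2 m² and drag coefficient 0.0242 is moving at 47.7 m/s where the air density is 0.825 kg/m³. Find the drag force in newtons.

D = ½ρv²S·CD = ½ × 0.825 × 47.7² × 14.2 × 0.0242 = 323 N

D = 323 N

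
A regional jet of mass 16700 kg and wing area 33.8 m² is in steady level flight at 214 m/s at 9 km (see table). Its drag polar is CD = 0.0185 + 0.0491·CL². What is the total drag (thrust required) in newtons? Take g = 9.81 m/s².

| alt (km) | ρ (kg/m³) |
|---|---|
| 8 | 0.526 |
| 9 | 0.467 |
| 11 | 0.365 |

D = 10300 N

At 9 km, from the table: ρ = 0.467 kg/m³.
In steady level flight, lift balances weight: W = mg = 16700 × 9.81 = 1.6383×10^5 N.
q = ½ρv² = ½ × 0.467 × 214² = 10690 Pa.
Required CL = L/(qS) = 1.6383×10^5/(10690·33.8) = 0.4533.
CD = 0.0185 + 0.0491 × 0.4533² = 0.02859.
D = q·S·CD = 10690 × 33.8 × 0.02859 = 10330 N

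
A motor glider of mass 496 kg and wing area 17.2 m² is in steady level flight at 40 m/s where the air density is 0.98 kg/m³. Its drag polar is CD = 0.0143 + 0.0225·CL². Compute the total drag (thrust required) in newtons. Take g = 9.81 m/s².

D = 232 N

Level flight ⇒ L = W = m·g = 496 × 9.81 = 4865.8 N.
q = ½ρv² = ½ × 0.98 × 40² = 784 Pa.
CL = 2W/(ρv²S) = 2×4865.8/(0.98×40²×17.2) = 0.3608.
CD = 0.0143 + 0.0225 × 0.3608² = 0.01723.
D = q·S·CD = 784 × 17.2 × 0.01723 = 232.3 N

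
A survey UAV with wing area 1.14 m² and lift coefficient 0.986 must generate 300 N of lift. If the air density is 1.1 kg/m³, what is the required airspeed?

L = ½ρv²S·CL ⇒ v = √(2L/(ρ·S·CL))
v = √(2 × 300 / (1.1 × 1.14 × 0.986)) = √485.3 = 22 m/s

v = 22 m/s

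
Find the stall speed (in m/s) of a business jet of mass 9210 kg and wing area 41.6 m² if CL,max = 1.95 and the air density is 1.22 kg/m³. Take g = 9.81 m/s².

V_stall = 42.7 m/s

Stall occurs when L = W at CL,max. W = mg = 9210 × 9.81 = 90350 N.
V_stall = √(2W/(ρ·S·CL,max)) = √(2 × 90350 / (1.22 × 41.6 × 1.95))
V_stall = √1826 = 42.7 m/s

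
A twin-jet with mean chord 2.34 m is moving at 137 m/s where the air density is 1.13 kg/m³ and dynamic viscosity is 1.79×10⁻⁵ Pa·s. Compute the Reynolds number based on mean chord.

Re = ρ·v·c/μ = 1.13 × 137 × 2.34 / (1.79×10⁻⁵) = 2.02×10^7

Re = 2.02×10^7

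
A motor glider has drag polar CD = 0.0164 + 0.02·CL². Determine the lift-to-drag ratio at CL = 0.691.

CD = 0.0164 + 0.02 × 0.691² = 0.02595
L/D = CL/CD = 0.691 / 0.02595 = 26.6

L/D = 26.6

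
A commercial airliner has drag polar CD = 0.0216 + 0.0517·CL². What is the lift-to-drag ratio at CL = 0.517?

CD = 0.0216 + 0.0517 × 0.517² = 0.03542
L/D = CL/CD = 0.517 / 0.03542 = 14.6

L/D = 14.6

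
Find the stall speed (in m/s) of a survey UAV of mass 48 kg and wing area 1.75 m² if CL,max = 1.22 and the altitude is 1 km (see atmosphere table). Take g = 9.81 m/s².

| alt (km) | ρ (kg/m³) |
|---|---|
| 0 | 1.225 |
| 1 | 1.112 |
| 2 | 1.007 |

V_stall = 19.9 m/s

At 1 km, from the table: ρ = 1.112 kg/m³.
At stall, lift equals weight: L = W = m·g = 48 × 9.81 = 470.9 N.
From L = ½ρV²S·CL,max = W: V_stall = √(2W/(ρSCL,max)) = √(2·470.9/(1.112·1.75·1.22))
V_stall = √396.7 = 19.9 m/s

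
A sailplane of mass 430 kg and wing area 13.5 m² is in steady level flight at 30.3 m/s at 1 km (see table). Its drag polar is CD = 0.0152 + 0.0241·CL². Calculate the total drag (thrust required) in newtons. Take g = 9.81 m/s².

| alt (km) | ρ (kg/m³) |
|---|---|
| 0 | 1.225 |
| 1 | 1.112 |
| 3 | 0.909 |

D = 167 N

At 1 km, from the table: ρ = 1.112 kg/m³.
In steady level flight, lift balances weight: W = mg = 430 × 9.81 = 4218.3 N.
Dynamic pressure q = 0.5 × 1.112 × 30.3² = 510.5 Pa.
Required CL = L/(qS) = 4218.3/(510.5·13.5) = 0.6121.
CD = 0.0152 + 0.0241 × 0.6121² = 0.02423.
D = q·S·CD = 510.5 × 13.5 × 0.02423 = 167 N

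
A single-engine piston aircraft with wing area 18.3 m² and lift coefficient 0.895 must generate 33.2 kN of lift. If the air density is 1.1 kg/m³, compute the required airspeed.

v = 60.7 m/s

L = ½ρv²S·CL ⇒ v = √(2L/(ρ·S·CL))
v = √(2 × 33200 / (1.1 × 18.3 × 0.895)) = √3686 = 60.7 m/s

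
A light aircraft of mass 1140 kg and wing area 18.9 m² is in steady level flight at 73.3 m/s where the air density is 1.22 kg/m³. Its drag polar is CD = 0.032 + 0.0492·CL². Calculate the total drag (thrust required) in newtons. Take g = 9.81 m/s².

D = 2080 N

Level flight ⇒ L = W = m·g = 1140 × 9.81 = 11183 N.
Dynamic pressure q = 0.5 × 1.22 × 73.3² = 3277 Pa.
CL = W/(q·S) = 11183 / (3277 × 18.9) = 0.1805.
CD = 0.032 + 0.0492 × 0.1805² = 0.0336.
D = q·S·CD = 3277 × 18.9 × 0.0336 = 2082 N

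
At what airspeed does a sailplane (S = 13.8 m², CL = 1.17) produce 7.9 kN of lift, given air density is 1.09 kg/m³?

v = 30 m/s

L = ½ρv²S·CL ⇒ v = √(2L/(ρ·S·CL))
v = √(2 × 7900 / (1.09 × 13.8 × 1.17)) = √897.8 = 30 m/s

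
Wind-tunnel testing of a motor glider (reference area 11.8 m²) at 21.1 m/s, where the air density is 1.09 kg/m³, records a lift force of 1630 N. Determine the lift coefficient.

From L = ½ρv²S·CL, rearranging gives CL = 2L/(ρv²S).
CL = 2 × 1630 / (1.09 × 21.1² × 11.8) = 0.569

CL = 0.569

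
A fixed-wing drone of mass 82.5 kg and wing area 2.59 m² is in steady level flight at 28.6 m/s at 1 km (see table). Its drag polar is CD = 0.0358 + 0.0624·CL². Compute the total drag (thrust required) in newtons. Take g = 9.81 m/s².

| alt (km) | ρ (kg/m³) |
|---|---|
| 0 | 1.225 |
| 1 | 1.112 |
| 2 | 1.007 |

At 1 km, from the table: ρ = 1.112 kg/m³.
Level flight ⇒ L = W = m·g = 82.5 × 9.81 = 809.33 N.
q = ½ρv² = ½ × 1.112 × 28.6² = 454.8 Pa.
CL = 2W/(ρv²S) = 2×809.33/(1.112×28.6²×2.59) = 0.6871.
CD = 0.0358 + 0.0624 × 0.6871² = 0.06526.
D = q·S·CD = 454.8 × 2.59 × 0.06526 = 76.87 N

D = 76.9 N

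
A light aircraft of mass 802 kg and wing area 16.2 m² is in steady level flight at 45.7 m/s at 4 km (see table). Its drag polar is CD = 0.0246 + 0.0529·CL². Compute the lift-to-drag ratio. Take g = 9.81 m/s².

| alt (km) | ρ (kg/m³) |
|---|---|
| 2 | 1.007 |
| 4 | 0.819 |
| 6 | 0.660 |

L/D = 13.6

At 4 km, from the table: ρ = 0.819 kg/m³.
Weight W = mg = 802 × 9.81 = 7867.6 N; in level flight L = W.
Dynamic pressure q = 0.5 × 0.819 × 45.7² = 855.2 Pa.
Required CL = L/(qS) = 7867.6/(855.2·16.2) = 0.5679.
CD = 0.0246 + 0.0529 × 0.5679² = 0.04166.
L/D = CL/CD = 0.5679 / 0.04166 = 13.6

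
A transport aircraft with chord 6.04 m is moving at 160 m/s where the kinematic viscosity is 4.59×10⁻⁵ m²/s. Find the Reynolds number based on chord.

Re = v·c/ν = 160 × 6.04 / (4.59×10⁻⁵) = 2.11×10^7

Re = 2.11×10^7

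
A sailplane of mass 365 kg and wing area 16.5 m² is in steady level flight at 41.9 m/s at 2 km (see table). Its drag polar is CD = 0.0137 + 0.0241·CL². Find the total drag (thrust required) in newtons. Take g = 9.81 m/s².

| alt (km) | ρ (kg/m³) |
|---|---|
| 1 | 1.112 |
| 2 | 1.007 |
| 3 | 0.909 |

At 2 km, from the table: ρ = 1.007 kg/m³.
Weight W = mg = 365 × 9.81 = 3580.7 N; in level flight L = W.
q = ½ρv² = ½ × 1.007 × 41.9² = 883.9 Pa.
CL = 2W/(ρv²S) = 2×3580.7/(1.007×41.9²×16.5) = 0.2455.
CD = 0.0137 + 0.0241 × 0.2455² = 0.01515.
D = q·S·CD = 883.9 × 16.5 × 0.01515 = 221 N

D = 221 N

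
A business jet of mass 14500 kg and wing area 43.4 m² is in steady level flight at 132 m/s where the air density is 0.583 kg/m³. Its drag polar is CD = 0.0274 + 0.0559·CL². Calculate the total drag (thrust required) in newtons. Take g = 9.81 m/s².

In steady level flight, lift balances weight: W = mg = 14500 × 9.81 = 1.4224×10^5 N.
q = ½ρv² = ½ × 0.583 × 132² = 5079 Pa.
CL = W/(q·S) = 1.4224×10^5 / (5079 × 43.4) = 0.6453.
CD = 0.0274 + 0.0559 × 0.6453² = 0.05068.
D = q·S·CD = 5079 × 43.4 × 0.05068 = 11170 N

D = 11200 N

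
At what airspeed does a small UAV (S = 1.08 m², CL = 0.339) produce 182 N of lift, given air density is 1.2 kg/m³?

v = 28.8 m/s

L = ½ρv²S·CL ⇒ v = √(2L/(ρ·S·CL))
v = √(2 × 182 / (1.2 × 1.08 × 0.339)) = √828.5 = 28.8 m/s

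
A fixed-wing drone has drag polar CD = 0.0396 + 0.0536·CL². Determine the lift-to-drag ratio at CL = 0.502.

CD = 0.0396 + 0.0536 × 0.502² = 0.05311
L/D = CL/CD = 0.502 / 0.05311 = 9.45

L/D = 9.45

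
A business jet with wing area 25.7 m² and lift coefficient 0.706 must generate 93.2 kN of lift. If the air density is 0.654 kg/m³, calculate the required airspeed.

v = 125 m/s

L = ½ρv²S·CL ⇒ v = √(2L/(ρ·S·CL))
v = √(2 × 93200 / (0.654 × 25.7 × 0.706)) = √15710 = 125 m/s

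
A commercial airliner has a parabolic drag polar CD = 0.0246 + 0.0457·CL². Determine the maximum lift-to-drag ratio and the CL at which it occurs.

For CD = CD0 + K·CL², (L/D)max occurs at CL* = √(CD0/K) and equals 1/(2√(K·CD0)).
(L/D)max = 1/(2√(0.0457 × 0.0246)) = 1/(2 × 0.03353) = 14.9
CL* = √(0.0246/0.0457) = 0.734

(L/D)max = 14.9, at CL = 0.734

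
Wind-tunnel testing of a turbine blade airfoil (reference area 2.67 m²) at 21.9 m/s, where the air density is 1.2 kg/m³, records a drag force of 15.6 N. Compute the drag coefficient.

CD = 0.0203

From D = ½ρv²S·CD, rearranging gives CD = 2D/(ρv²S).
CD = 2 × 15.6 / (1.2 × 21.9² × 2.67) = 0.0203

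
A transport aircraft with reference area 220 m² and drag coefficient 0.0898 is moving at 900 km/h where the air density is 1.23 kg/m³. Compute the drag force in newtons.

Convert speed: v = 900 km/h ÷ 3.6 = 250 m/s.
Dynamic pressure q = ½ρv² = ½ × 1.23 × 250² = 38440 Pa.
D = q·S·CD = 38440 × 220 × 0.0898 = 7.59×10^5 N ≈ 759 kN

D = 7.59×10^5 N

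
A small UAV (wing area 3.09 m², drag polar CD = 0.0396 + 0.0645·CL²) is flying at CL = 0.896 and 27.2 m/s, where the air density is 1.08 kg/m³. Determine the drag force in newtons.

CD = 0.0396 + 0.0645 × 0.896² = 0.09138
D = ½ρv²S·CD = ½ × 1.08 × 27.2² × 3.09 × 0.09138 = 113 N

D = 113 N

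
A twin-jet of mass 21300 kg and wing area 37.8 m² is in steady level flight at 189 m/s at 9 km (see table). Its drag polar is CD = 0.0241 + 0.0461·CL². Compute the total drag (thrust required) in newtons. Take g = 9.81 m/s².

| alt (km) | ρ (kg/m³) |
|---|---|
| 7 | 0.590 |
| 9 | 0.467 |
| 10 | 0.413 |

At 9 km, from the table: ρ = 0.467 kg/m³.
Level flight ⇒ L = W = m·g = 21300 × 9.81 = 2.0895×10^5 N.
q = ½ρv² = ½ × 0.467 × 189² = 8341 Pa.
CL = W/(q·S) = 2.0895×10^5 / (8341 × 37.8) = 0.6627.
CD = 0.0241 + 0.0461 × 0.6627² = 0.04435.
D = q·S·CD = 8341 × 37.8 × 0.04435 = 13980 N

D = 14000 N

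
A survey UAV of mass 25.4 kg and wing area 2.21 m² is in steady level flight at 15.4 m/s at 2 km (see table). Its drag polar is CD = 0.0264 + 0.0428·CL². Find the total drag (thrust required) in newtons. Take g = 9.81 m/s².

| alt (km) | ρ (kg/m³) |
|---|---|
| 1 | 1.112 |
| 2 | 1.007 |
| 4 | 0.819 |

D = 17 N

At 2 km, from the table: ρ = 1.007 kg/m³.
In steady level flight, lift balances weight: W = mg = 25.4 × 9.81 = 249.17 N.
q = ½ρv² = ½ × 1.007 × 15.4² = 119.4 Pa.
CL = W/(q·S) = 249.17 / (119.4 × 2.21) = 0.9442.
CD = 0.0264 + 0.0428 × 0.9442² = 0.06456.
D = q·S·CD = 119.4 × 2.21 × 0.06456 = 17.04 N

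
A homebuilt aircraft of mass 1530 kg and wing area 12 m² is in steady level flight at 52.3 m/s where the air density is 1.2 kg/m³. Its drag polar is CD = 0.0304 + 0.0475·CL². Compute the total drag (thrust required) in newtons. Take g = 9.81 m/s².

D = 1140 N

Weight W = mg = 1530 × 9.81 = 15009 N; in level flight L = W.
q = ½ρv² = ½ × 1.2 × 52.3² = 1641 Pa.
CL = 2W/(ρv²S) = 2×15009/(1.2×52.3²×12) = 0.7621.
CD = 0.0304 + 0.0475 × 0.7621² = 0.05799.
D = q·S·CD = 1641 × 12 × 0.05799 = 1142 N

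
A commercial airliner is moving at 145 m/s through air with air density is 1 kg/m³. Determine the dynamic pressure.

q = 10500 Pa

q = ½ρv² = ½ × 1 × 145² = 10500 Pa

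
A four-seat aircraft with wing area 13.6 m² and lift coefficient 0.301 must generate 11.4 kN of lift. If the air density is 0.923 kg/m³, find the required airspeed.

L = ½ρv²S·CL ⇒ v = √(2L/(ρ·S·CL))
v = √(2 × 11400 / (0.923 × 13.6 × 0.301)) = √6034 = 77.7 m/s

v = 77.7 m/s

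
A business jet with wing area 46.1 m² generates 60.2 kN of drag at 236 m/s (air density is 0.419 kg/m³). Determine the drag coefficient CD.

From D = ½ρv²S·CD, rearranging gives CD = 2D/(ρv²S).
CD = 2 × 60200 / (0.419 × 236² × 46.1) = 0.112

CD = 0.112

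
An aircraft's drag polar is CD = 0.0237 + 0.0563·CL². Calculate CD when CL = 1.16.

CD = 0.0995

CD = 0.0237 + 0.0563 × 1.16² = 0.0237 + 0.07576 = 0.0995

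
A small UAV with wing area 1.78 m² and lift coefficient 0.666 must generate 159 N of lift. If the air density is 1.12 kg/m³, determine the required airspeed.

L = ½ρv²S·CL ⇒ v = √(2L/(ρ·S·CL))
v = √(2 × 159 / (1.12 × 1.78 × 0.666)) = √239.5 = 15.5 m/s

v = 15.5 m/s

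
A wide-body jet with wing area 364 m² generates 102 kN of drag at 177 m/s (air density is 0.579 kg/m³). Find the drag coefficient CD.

CD = 0.0309

From D = ½ρv²S·CD, rearranging gives CD = 2D/(ρv²S).
CD = 2 × 1.02×10^5 / (0.579 × 177² × 364) = 0.0309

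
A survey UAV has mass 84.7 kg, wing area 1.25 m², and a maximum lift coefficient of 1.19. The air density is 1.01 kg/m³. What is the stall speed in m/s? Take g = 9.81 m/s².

V_stall = 33.3 m/s

At stall, lift equals weight: L = W = m·g = 84.7 × 9.81 = 830.9 N.
V_stall = √(2W/(ρ·S·CL,max)) = √(2 × 830.9 / (1.01 × 1.25 × 1.19))
V_stall = √1106 = 33.3 m/s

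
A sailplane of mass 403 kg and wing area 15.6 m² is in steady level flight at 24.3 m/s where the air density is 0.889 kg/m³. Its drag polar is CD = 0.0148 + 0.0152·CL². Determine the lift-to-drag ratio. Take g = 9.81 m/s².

L/D = 33.3

Level flight ⇒ L = W = m·g = 403 × 9.81 = 3953.4 N.
q = ½ρv² = ½ × 0.889 × 24.3² = 262.5 Pa.
Required CL = L/(qS) = 3953.4/(262.5·15.6) = 0.9655.
CD = 0.0148 + 0.0152 × 0.9655² = 0.02897.
L/D = CL/CD = 0.9655 / 0.02897 = 33.3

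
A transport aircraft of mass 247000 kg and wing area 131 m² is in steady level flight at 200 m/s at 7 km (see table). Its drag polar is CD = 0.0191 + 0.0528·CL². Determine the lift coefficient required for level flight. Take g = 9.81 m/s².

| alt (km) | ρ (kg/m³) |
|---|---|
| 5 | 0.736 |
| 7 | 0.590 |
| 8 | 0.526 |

CL = 1.57

At 7 km, from the table: ρ = 0.590 kg/m³.
In steady level flight, lift balances weight: W = mg = 247000 × 9.81 = 2.4231×10^6 N.
q = ½ρv² = ½ × 0.59 × 200² = 11800 Pa.
CL = 2W/(ρv²S) = 2×2.4231×10^6/(0.59×200²×131) = 1.568.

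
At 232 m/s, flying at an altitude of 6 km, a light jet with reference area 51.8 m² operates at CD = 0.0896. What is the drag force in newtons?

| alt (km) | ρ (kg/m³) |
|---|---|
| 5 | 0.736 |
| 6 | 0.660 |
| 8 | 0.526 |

D = 82400 N

At 6 km, from the table: ρ = 0.660 kg/m³.
Dynamic pressure q = ½ρv² = ½ × 0.66 × 232² = 17760 Pa.
D = q·S·CD = 17760 × 51.8 × 0.0896 = 82400 N ≈ 82.4 kN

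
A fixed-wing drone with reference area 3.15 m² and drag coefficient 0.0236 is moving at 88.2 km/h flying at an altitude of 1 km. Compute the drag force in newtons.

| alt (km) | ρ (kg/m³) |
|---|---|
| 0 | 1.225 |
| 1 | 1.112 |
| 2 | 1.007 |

D = 24.8 N

At 1 km, from the table: ρ = 1.112 kg/m³.
Convert speed: v = 88.2 km/h ÷ 3.6 = 24.5 m/s.
D = ½ρv²S·CD = ½ × 1.112 × 24.5² × 3.15 × 0.0236 = 24.8 N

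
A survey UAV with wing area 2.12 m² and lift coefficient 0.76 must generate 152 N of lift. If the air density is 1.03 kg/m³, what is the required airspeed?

L = ½ρv²S·CL ⇒ v = √(2L/(ρ·S·CL))
v = √(2 × 152 / (1.03 × 2.12 × 0.76)) = √183.2 = 13.5 m/s

v = 13.5 m/s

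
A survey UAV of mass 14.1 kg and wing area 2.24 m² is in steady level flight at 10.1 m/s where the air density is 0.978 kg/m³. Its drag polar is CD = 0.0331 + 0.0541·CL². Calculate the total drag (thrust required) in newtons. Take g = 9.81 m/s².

Weight W = mg = 14.1 × 9.81 = 138.32 N; in level flight L = W.
Dynamic pressure q = 0.5 × 0.978 × 10.1² = 49.88 Pa.
CL = 2W/(ρv²S) = 2×138.32/(0.978×10.1²×2.24) = 1.238.
CD = 0.0331 + 0.0541 × 1.238² = 0.116.
D = q·S·CD = 49.88 × 2.24 × 0.116 = 12.96 N

D = 13 N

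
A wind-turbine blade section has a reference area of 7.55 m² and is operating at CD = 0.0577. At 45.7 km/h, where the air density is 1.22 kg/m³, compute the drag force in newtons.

Convert speed: v = 45.7 km/h ÷ 3.6 = 12.69 m/s.
Dynamic pressure q = ½ρv² = ½ × 1.22 × 12.69² = 98.3 Pa.
D = q·S·CD = 98.3 × 7.55 × 0.0577 = 42.8 N

D = 42.8 N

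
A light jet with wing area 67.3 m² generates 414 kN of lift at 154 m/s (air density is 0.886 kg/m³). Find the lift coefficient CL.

CL = 0.586

From L = ½ρv²S·CL, rearranging gives CL = 2L/(ρv²S).
CL = 2 × 4.14×10^5 / (0.886 × 154² × 67.3) = 0.586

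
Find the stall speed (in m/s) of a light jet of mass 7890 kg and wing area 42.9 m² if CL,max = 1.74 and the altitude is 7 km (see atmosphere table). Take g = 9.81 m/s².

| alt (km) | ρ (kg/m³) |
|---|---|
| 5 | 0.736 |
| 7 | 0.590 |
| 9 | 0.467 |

At 7 km, from the table: ρ = 0.590 kg/m³.
Weight W = mg = 7890 × 9.81 = 77400 N.
V_stall = √(2W/(ρ·S·CL,max)) = √(2 × 77400 / (0.59 × 42.9 × 1.74))
V_stall = √3515 = 59.3 m/s

V_stall = 59.3 m/s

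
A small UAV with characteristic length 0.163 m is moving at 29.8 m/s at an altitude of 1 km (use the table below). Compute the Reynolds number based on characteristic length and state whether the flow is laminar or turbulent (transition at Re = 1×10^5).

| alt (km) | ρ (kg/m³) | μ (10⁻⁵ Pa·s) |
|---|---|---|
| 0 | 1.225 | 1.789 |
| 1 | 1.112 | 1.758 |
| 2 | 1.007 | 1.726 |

At 1 km, from the table: ρ = 1.112 kg/m³, μ = 1.758×10⁻⁵ Pa·s.
Re = ρ·v·c/μ = 1.112 × 29.8 × 0.163 / (1.758×10⁻⁵) = 3.07×10^5
Since 3.07×10^5 > 1×10^5, the flow is turbulent.

Re = 3.07×10^5 (turbulent)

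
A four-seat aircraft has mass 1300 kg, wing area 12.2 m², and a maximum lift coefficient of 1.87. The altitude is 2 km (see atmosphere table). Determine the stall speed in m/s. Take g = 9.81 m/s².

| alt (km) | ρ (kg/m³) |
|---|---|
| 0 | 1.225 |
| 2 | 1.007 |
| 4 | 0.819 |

V_stall = 33.3 m/s

At 2 km, from the table: ρ = 1.007 kg/m³.
At stall, lift equals weight: L = W = m·g = 1300 × 9.81 = 12750 N.
From L = ½ρV²S·CL,max = W: V_stall = √(2W/(ρSCL,max)) = √(2·12750/(1.007·12.2·1.87))
V_stall = √1110 = 33.3 m/s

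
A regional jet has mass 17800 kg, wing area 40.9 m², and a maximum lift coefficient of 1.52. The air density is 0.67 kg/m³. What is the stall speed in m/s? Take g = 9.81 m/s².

At stall, lift equals weight: L = W = m·g = 17800 × 9.81 = 1.746×10^5 N.
From L = ½ρV²S·CL,max = W: V_stall = √(2W/(ρSCL,max)) = √(2·1.746×10^5/(0.67·40.9·1.52))
V_stall = √8385 = 91.6 m/s

V_stall = 91.6 m/s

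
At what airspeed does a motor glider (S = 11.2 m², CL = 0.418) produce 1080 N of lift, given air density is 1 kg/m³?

v = 21.5 m/s

L = ½ρv²S·CL ⇒ v = √(2L/(ρ·S·CL))
v = √(2 × 1080 / (1 × 11.2 × 0.418)) = √461.4 = 21.5 m/s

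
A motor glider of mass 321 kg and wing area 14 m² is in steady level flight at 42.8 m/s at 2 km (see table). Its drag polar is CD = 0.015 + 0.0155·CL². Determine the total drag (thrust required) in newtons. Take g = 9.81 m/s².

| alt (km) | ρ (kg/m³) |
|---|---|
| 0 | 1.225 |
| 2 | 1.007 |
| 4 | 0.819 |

At 2 km, from the table: ρ = 1.007 kg/m³.
Weight W = mg = 321 × 9.81 = 3149 N; in level flight L = W.
Dynamic pressure q = 0.5 × 1.007 × 42.8² = 922.3 Pa.
CL = 2W/(ρv²S) = 2×3149/(1.007×42.8²×14) = 0.2439.
CD = 0.015 + 0.0155 × 0.2439² = 0.01592.
D = q·S·CD = 922.3 × 14 × 0.01592 = 205.6 N

D = 206 N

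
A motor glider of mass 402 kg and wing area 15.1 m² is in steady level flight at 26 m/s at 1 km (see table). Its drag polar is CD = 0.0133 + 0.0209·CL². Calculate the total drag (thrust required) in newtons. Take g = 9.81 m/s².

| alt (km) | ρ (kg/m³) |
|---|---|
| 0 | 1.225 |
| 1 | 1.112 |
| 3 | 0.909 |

At 1 km, from the table: ρ = 1.112 kg/m³.
Weight W = mg = 402 × 9.81 = 3943.6 N; in level flight L = W.
q = ½ρv² = ½ × 1.112 × 26² = 375.9 Pa.
Required CL = L/(qS) = 3943.6/(375.9·15.1) = 0.6949.
CD = 0.0133 + 0.0209 × 0.6949² = 0.02339.
D = q·S·CD = 375.9 × 15.1 × 0.02339 = 132.8 N

D = 133 N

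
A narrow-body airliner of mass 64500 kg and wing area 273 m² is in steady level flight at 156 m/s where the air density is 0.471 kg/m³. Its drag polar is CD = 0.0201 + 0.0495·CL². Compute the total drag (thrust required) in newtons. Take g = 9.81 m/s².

D = 44100 N

In steady level flight, lift balances weight: W = mg = 64500 × 9.81 = 6.3274×10^5 N.
Dynamic pressure q = 0.5 × 0.471 × 156² = 5731 Pa.
CL = W/(q·S) = 6.3274×10^5 / (5731 × 273) = 0.4044.
CD = 0.0201 + 0.0495 × 0.4044² = 0.0282.
D = q·S·CD = 5731 × 273 × 0.0282 = 44120 N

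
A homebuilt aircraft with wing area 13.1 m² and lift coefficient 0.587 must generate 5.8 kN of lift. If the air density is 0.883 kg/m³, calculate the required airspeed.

L = ½ρv²S·CL ⇒ v = √(2L/(ρ·S·CL))
v = √(2 × 5800 / (0.883 × 13.1 × 0.587)) = √1708 = 41.3 m/s

v = 41.3 m/s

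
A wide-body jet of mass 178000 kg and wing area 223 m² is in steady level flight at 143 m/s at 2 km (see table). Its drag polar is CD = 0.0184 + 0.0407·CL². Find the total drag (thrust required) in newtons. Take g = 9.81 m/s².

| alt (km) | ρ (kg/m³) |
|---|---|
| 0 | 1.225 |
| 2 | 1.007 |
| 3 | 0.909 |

At 2 km, from the table: ρ = 1.007 kg/m³.
In steady level flight, lift balances weight: W = mg = 178000 × 9.81 = 1.7462×10^6 N.
q = ½ρv² = ½ × 1.007 × 143² = 10300 Pa.
CL = 2W/(ρv²S) = 2×1.7462×10^6/(1.007×143²×223) = 0.7605.
CD = 0.0184 + 0.0407 × 0.7605² = 0.04194.
D = q·S·CD = 10300 × 223 × 0.04194 = 96300 N

D = 96300 N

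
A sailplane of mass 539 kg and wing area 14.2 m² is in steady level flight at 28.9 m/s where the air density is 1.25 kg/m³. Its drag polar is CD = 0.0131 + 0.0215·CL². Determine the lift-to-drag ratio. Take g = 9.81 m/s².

L/D = 29.7

Level flight ⇒ L = W = m·g = 539 × 9.81 = 5287.6 N.
q = ½ρv² = ½ × 1.25 × 28.9² = 522 Pa.
CL = W/(q·S) = 5287.6 / (522 × 14.2) = 0.7133.
CD = 0.0131 + 0.0215 × 0.7133² = 0.02404.
L/D = CL/CD = 0.7133 / 0.02404 = 29.7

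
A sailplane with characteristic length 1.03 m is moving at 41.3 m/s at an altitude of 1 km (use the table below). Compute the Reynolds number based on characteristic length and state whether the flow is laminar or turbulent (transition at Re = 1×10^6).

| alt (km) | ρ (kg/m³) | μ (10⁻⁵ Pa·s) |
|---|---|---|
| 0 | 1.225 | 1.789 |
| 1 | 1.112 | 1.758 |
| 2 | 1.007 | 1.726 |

At 1 km, from the table: ρ = 1.112 kg/m³, μ = 1.758×10⁻⁵ Pa·s.
Re = ρ·v·c/μ = 1.112 × 41.3 × 1.03 / (1.758×10⁻⁵) = 2.69×10^6
Since 2.69×10^6 > 1×10^6, the flow is turbulent.

Re = 2.69×10^6 (turbulent)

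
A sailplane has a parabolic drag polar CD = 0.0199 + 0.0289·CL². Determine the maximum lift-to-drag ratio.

(L/D)max = 20.8

For CD = CD0 + K·CL², (L/D)max occurs at CL* = √(CD0/K) and equals 1/(2√(K·CD0)).
(L/D)max = 1/(2√(0.0289 × 0.0199)) = 1/(2 × 0.02398) = 20.8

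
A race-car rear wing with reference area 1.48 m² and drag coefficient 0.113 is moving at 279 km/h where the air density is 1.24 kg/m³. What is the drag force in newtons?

D = 623 N

Convert speed: v = 279 km/h ÷ 3.6 = 77.5 m/s.
D = ½ρv²S·CD = ½ × 1.24 × 77.5² × 1.48 × 0.113 = 623 N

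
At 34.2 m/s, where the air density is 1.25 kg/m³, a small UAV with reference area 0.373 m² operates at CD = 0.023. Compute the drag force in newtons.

D = 6.27 N

D = ½ρv²S·CD = ½ × 1.25 × 34.2² × 0.373 × 0.023 = 6.27 N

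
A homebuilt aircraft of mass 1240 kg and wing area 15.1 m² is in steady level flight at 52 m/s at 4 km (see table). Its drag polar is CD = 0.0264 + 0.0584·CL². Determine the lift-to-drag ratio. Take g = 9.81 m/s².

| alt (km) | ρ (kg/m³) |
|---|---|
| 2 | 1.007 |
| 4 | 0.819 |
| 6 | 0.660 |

L/D = 12.7

At 4 km, from the table: ρ = 0.819 kg/m³.
In steady level flight, lift balances weight: W = mg = 1240 × 9.81 = 12164 N.
Dynamic pressure q = 0.5 × 0.819 × 52² = 1107 Pa.
CL = 2W/(ρv²S) = 2×12164/(0.819×52²×15.1) = 0.7275.
CD = 0.0264 + 0.0584 × 0.7275² = 0.05731.
L/D = CL/CD = 0.7275 / 0.05731 = 12.7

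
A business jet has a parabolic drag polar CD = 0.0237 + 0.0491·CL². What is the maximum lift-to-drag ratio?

(L/D)max = 14.7

For CD = CD0 + K·CL², (L/D)max occurs at CL* = √(CD0/K) and equals 1/(2√(K·CD0)).
(L/D)max = 1/(2√(0.0491 × 0.0237)) = 1/(2 × 0.03411) = 14.7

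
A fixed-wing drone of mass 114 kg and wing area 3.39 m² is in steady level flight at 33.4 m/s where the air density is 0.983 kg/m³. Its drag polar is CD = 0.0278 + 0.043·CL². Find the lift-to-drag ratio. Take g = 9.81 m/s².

Weight W = mg = 114 × 9.81 = 1118.3 N; in level flight L = W.
Dynamic pressure q = 0.5 × 0.983 × 33.4² = 548.3 Pa.
CL = 2W/(ρv²S) = 2×1118.3/(0.983×33.4²×3.39) = 0.6017.
CD = 0.0278 + 0.043 × 0.6017² = 0.04337.
L/D = CL/CD = 0.6017 / 0.04337 = 13.9

L/D = 13.9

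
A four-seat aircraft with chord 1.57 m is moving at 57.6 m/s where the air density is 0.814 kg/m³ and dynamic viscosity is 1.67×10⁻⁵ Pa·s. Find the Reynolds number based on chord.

Re = ρ·v·c/μ = 0.814 × 57.6 × 1.57 / (1.67×10⁻⁵) = 4.41×10^6

Re = 4.41×10^6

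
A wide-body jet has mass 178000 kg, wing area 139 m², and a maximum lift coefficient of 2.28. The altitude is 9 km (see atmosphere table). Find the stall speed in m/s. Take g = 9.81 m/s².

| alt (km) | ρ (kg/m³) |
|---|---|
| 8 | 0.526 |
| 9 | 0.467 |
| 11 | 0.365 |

At 9 km, from the table: ρ = 0.467 kg/m³.
At stall, lift equals weight: L = W = m·g = 178000 × 9.81 = 1.746×10^6 N.
From L = ½ρV²S·CL,max = W: V_stall = √(2W/(ρSCL,max)) = √(2·1.746×10^6/(0.467·139·2.28))
V_stall = √23600 = 154 m/s

V_stall = 154 m/s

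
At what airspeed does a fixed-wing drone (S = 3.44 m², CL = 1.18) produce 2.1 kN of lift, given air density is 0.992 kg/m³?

v = 32.3 m/s

L = ½ρv²S·CL ⇒ v = √(2L/(ρ·S·CL))
v = √(2 × 2100 / (0.992 × 3.44 × 1.18)) = √1043 = 32.3 m/s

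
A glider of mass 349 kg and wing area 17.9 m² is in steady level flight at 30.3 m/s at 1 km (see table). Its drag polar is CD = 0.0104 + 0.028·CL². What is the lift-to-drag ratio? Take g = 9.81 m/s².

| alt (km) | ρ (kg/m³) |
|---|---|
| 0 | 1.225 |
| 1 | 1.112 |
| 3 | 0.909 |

L/D = 26.1

At 1 km, from the table: ρ = 1.112 kg/m³.
Weight W = mg = 349 × 9.81 = 3423.7 N; in level flight L = W.
Dynamic pressure q = 0.5 × 1.112 × 30.3² = 510.5 Pa.
Required CL = L/(qS) = 3423.7/(510.5·17.9) = 0.3747.
CD = 0.0104 + 0.028 × 0.3747² = 0.01433.
L/D = CL/CD = 0.3747 / 0.01433 = 26.1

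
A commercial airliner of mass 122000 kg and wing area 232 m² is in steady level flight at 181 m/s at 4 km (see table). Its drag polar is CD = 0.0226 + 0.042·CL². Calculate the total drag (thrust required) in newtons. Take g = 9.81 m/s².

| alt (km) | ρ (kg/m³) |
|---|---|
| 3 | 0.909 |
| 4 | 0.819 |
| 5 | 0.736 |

D = 89700 N

At 4 km, from the table: ρ = 0.819 kg/m³.
Level flight ⇒ L = W = m·g = 122000 × 9.81 = 1.1968×10^6 N.
q = ½ρv² = ½ × 0.819 × 181² = 13420 Pa.
CL = 2W/(ρv²S) = 2×1.1968×10^6/(0.819×181²×232) = 0.3845.
CD = 0.0226 + 0.042 × 0.3845² = 0.02881.
D = q·S·CD = 13420 × 232 × 0.02881 = 89670 N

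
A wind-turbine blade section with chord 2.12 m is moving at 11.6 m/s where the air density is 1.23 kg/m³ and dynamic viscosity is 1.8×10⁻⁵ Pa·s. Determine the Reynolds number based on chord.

Re = 1.68×10^6

Re = ρ·v·c/μ = 1.23 × 11.6 × 2.12 / (1.8×10⁻⁵) = 1.68×10^6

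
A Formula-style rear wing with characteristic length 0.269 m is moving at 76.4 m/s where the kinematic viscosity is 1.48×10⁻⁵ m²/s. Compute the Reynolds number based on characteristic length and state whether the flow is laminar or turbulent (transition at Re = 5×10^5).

Re = v·c/ν = 76.4 × 0.269 / (1.48×10⁻⁵) = 1.39×10^6
Since 1.39×10^6 > 5×10^5, the flow is turbulent.

Re = 1.39×10^6 (turbulent)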